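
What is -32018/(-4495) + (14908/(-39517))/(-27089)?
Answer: 34274567995694/4811789678435 ≈ 7.1230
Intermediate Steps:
-32018/(-4495) + (14908/(-39517))/(-27089) = -32018*(-1/4495) + (14908*(-1/39517))*(-1/27089) = 32018/4495 - 14908/39517*(-1/27089) = 32018/4495 + 14908/1070476013 = 34274567995694/4811789678435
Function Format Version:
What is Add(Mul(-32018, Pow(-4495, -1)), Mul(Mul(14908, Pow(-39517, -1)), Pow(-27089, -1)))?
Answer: Rational(34274567995694, 4811789678435) ≈ 7.1230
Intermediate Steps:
Add(Mul(-32018, Pow(-4495, -1)), Mul(Mul(14908, Pow(-39517, -1)), Pow(-27089, -1))) = Add(Mul(-32018, Rational(-1, 4495)), Mul(Mul(14908, Rational(-1, 39517)), Rational(-1, 27089))) = Add(Rational(32018, 4495), Mul(Rational(-14908, 39517), Rational(-1, 27089))) = Add(Rational(32018, 4495), Rational(14908, 1070476013)) = Rational(34274567995694, 4811789678435)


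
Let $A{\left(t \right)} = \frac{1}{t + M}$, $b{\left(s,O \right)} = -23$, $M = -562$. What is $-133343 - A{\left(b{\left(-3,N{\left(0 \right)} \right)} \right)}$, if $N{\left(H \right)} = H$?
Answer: $- \frac{78005654}{585} \approx -1.3334 \cdot 10^{5}$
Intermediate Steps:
$A{\left(t \right)} = \frac{1}{-562 + t}$ ($A{\left(t \right)} = \frac{1}{t - 562} = \frac{1}{-562 + t}$)
$-133343 - A{\left(b{\left(-3,N{\left(0 \right)} \right)} \right)} = -133343 - \frac{1}{-562 - 23} = -133343 - \frac{1}{-585} = -133343 - - \frac{1}{585} = -133343 + \frac{1}{585} = - \frac{78005654}{585}$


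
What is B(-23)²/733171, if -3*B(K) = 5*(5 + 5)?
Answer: 2500/6598539 ≈ 0.00037887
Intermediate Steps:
B(K) = -50/3 (B(K) = -5*(5 + 5)/3 = -5*10/3 = -⅓*50 = -50/3)
B(-23)²/733171 = (-50/3)²/733171 = (2500/9)*(1/733171) = 2500/6598539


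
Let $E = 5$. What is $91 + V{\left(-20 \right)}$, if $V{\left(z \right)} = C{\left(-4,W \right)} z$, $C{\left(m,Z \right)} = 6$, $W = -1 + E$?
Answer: $-29$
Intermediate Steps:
$W = 4$ ($W = -1 + 5 = 4$)
$V{\left(z \right)} = 6 z$
$91 + V{\left(-20 \right)} = 91 + 6 \left(-20\right) = 91 - 120 = -29$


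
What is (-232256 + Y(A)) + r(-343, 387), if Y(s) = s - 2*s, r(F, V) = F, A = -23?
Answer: -232576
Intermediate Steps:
Y(s) = -s
(-232256 + Y(A)) + r(-343, 387) = (-232256 - 1*(-23)) - 343 = (-232256 + 23) - 343 = -232233 - 343 = -232576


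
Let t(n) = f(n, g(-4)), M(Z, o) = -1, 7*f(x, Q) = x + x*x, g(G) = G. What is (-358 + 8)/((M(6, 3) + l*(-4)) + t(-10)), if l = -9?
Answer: -490/67 ≈ -7.3134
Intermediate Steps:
f(x, Q) = x/7 + x²/7 (f(x, Q) = (x + x*x)/7 = (x + x²)/7 = x/7 + x²/7)
t(n) = n*(1 + n)/7
(-358 + 8)/((M(6, 3) + l*(-4)) + t(-10)) = (-358 + 8)/((-1 - 9*(-4)) + (⅐)*(-10)*(1 - 10)) = -350/((-1 + 36) + (⅐)*(-10)*(-9)) = -350/(35 + 90/7) = -350/335/7 = -350*7/335 = -490/67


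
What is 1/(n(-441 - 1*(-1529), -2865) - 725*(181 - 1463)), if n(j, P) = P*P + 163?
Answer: 1/9137838 ≈ 1.0944e-7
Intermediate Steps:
n(j, P) = 163 + P**2 (n(j, P) = P**2 + 163 = 163 + P**2)
1/(n(-441 - 1*(-1529), -2865) - 725*(181 - 1463)) = 1/((163 + (-2865)**2) - 725*(181 - 1463)) = 1/((163 + 8208225) - 725*(-1282)) = 1/(8208388 + 929450) = 1/9137838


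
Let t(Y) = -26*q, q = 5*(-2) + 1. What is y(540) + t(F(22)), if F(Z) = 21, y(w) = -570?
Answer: -336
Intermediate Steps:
q = -9 (q = -10 + 1 = -9)
t(Y) = 234 (t(Y) = -26*(-9) = 234)
y(540) + t(F(22)) = -570 + 234 = -336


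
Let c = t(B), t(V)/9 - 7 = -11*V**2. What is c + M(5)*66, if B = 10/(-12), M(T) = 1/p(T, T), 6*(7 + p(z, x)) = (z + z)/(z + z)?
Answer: -2527/164 ≈ -15.409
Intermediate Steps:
p(z, x) = -41/6 (p(z, x) = -7 + ((z + z)/(z + z))/6 = -7 + ((2*z)/((2*z)))/6 = -7 + ((2*z)*(1/(2*z)))/6 = -7 + (1/6)*1 = -7 + 1/6 = -41/6)
M(T) = -6/41 (M(T) = 1/(-41/6) = -6/41)
B = -5/6 (B = 10*(-1/12) = -5/6 ≈ -0.83333)
t(V) = 63 - 99*V**2 (t(V) = 63 + 9*(-11*V**2) = 63 - 99*V**2)
c = -23/4 (c = 63 - 99*(-5/6)**2 = 63 - 99*25/36 = 63 - 275/4 = -23/4 ≈ -5.7500)
c + M(5)*66 = -23/4 - 6/41*66 = -23/4 - 396/41 = -2527/164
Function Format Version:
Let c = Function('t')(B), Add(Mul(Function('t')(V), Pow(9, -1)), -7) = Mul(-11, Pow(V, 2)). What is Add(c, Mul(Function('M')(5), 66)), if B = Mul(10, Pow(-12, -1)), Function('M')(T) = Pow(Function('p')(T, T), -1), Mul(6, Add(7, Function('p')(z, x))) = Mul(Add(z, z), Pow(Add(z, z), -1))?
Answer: Rational(-2527, 164) ≈ -15.409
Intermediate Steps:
Function('p')(z, x) = Rational(-41, 6) (Function('p')(z, x) = Add(-7, Mul(Rational(1, 6), Mul(Add(z, z), Pow(Add(z, z), -1)))) = Add(-7, Mul(Rational(1, 6), Mul(Mul(2, z), Pow(Mul(2, z), -1)))) = Add(-7, Mul(Rational(1, 6), Mul(Mul(2, z), Mul(Rational(1, 2), Pow(z, -1))))) = Add(-7, Mul(Rational(1, 6), 1)) = Add(-7, Rational(1, 6)) = Rational(-41, 6))
Function('M')(T) = Rational(-6, 41) (Function('M')(T) = Pow(Rational(-41, 6), -1) = Rational(-6, 41))
B = Rational(-5, 6) (B = Mul(10, Rational(-1, 12)) = Rational(-5, 6) ≈ -0.83333)
Function('t')(V) = Add(63, Mul(-99, Pow(V, 2))) (Function('t')(V) = Add(63, Mul(9, Mul(-11, Pow(V, 2)))) = Add(63, Mul(-99, Pow(V, 2))))
c = Rational(-23, 4) (c = Add(63, Mul(-99, Pow(Rational(-5, 6), 2))) = Add(63, Mul(-99, Rational(25, 36))) = Add(63, Rational(-275, 4)) = Rational(-23, 4) ≈ -5.7500)
Add(c, Mul(Function('M')(5), 66)) = Add(Rational(-23, 4), Mul(Rational(-6, 41), 66)) = Add(Rational(-23, 4), Rational(-396, 41)) = Rational(-2527, 164)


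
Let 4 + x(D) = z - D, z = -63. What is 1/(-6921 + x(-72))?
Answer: -1/6916 ≈ -0.00014459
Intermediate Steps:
x(D) = -67 - D (x(D) = -4 + (-63 - D) = -67 - D)
1/(-6921 + x(-72)) = 1/(-6921 + (-67 - 1*(-72))) = 1/(-6921 + (-67 + 72)) = 1/(-6921 + 5) = 1/(-6916) = -1/6916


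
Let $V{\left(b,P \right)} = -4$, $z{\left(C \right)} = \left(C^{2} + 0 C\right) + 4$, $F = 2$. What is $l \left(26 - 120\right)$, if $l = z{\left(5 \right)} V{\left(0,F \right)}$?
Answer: $10904$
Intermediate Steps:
$z{\left(C \right)} = 4 + C^{2}$ ($z{\left(C \right)} = \left(C^{2} + 0\right) + 4 = C^{2} + 4 = 4 + C^{2}$)
$l = -116$ ($l = \left(4 + 5^{2}\right) \left(-4\right) = \left(4 + 25\right) \left(-4\right) = 29 \left(-4\right) = -116$)
$l \left(26 - 120\right) = - 116 \left(26 - 120\right) = \left(-116\right) \left(-94\right) = 10904$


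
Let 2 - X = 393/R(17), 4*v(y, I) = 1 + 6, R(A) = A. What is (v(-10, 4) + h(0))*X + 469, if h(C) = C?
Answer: 29379/68 ≈ 432.04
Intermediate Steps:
v(y, I) = 7/4 (v(y, I) = (1 + 6)/4 = (1/4)*7 = 7/4)
X = -359/17 (X = 2 - 393/17 = -359/17 ≈ -21.118)
(v(-10, 4) + h(0))*X + 469 = (7/4 + 0)*(-359/17) + 469 = (7/4)*(-359/17) + 469 = -2513/68 + 469 = 29379/68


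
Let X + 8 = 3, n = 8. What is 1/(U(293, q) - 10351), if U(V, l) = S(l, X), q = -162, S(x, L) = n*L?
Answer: -1/10391 ≈ -9.6237e-5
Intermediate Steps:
X = -5 (X = -8 + 3 = -5)
S(x, L) = 8*L
U(V, l) = -40 (U(V, l) = 8*(-5) = -40)
1/(U(293, q) - 10351) = 1/(-40 - 10351) = 1/(-10391) = -1/10391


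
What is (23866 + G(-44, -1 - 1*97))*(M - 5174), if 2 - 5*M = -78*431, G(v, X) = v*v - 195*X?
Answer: 69613600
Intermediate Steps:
G(v, X) = v² - 195*X
M = 6724 (M = ⅖ - (-78)*431/5 = ⅖ - ⅕*(-33618) = ⅖ + 33618/5 = 6724)
(23866 + G(-44, -1 - 1*97))*(M - 5174) = (23866 + ((-44)² - 195*(-1 - 1*97)))*(6724 - 5174) = (23866 + (1936 - 195*(-1 - 97)))*1550 = (23866 + (1936 - 195*(-98)))*1550 = (23866 + (1936 + 19110))*1550 = (23866 + 21046)*1550 = 44912*1550 = 69613600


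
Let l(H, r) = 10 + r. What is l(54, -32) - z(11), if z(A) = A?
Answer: -33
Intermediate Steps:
l(54, -32) - z(11) = (10 - 32) - 1*11 = -22 - 11 = -33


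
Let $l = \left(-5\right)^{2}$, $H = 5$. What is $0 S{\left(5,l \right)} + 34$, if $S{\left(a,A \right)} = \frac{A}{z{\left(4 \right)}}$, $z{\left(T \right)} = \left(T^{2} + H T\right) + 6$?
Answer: $34$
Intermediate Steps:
$l = 25$
$z{\left(T \right)} = 6 + T^{2} + 5 T$ ($z{\left(T \right)} = \left(T^{2} + 5 T\right) + 6 = 6 + T^{2} + 5 T$)
$S{\left(a,A \right)} = \frac{A}{42}$ ($S{\left(a,A \right)} = \frac{A}{6 + 4^{2} + 5 \cdot 4} = \frac{A}{6 + 16 + 20} = \frac{A}{42}$)
$0 S{\left(5,l \right)} + 34 = 0 \cdot \frac{1}{42} \cdot 25 + 34 = 0 \cdot \frac{25}{42} + 34 = 0 + 34 = 34$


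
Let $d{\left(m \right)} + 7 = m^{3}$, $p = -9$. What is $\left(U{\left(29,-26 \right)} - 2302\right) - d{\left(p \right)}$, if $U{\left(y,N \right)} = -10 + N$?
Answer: $-1602$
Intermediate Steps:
$d{\left(m \right)} = -7 + m^{3}$
$\left(U{\left(29,-26 \right)} - 2302\right) - d{\left(p \right)} = \left(\left(-10 - 26\right) - 2302\right) - \left(-7 + \left(-9\right)^{3}\right) = \left(-36 - 2302\right) - \left(-7 - 729\right) = -2338 - -736 = -2338 + 736 = -1602$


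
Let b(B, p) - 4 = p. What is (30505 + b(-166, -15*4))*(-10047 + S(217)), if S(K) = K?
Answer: -299313670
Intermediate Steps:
b(B, p) = 4 + p
(30505 + b(-166, -15*4))*(-10047 + S(217)) = (30505 + (4 - 15*4))*(-10047 + 217) = (30505 + (4 - 60))*(-9830) = (30505 - 56)*(-9830) = 30449*(-9830) = -299313670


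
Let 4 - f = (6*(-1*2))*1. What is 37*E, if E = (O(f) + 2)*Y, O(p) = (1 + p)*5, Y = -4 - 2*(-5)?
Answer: 19314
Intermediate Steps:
Y = 6 (Y = -4 + 10 = 6)
f = 16 (f = 4 - 6*(-1*2) = 4 - 6*(-2) = 4 - (-12) = 4 - 1*(-12) = 4 + 12 = 16)
O(p) = 5 + 5*p
E = 522 (E = ((5 + 5*16) + 2)*6 = ((5 + 80) + 2)*6 = (85 + 2)*6 = 87*6 = 522)
37*E = 37*522 = 19314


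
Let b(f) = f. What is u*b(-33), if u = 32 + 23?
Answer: -1815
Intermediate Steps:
u = 55
u*b(-33) = 55*(-33) = -1815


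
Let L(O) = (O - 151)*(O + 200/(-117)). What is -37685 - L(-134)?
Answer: -2978125/39 ≈ -76362.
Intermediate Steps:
L(O) = (-151 + O)*(-200/117 + O) (L(O) = (-151 + O)*(O + 200*(-1/117)) = (-151 + O)*(O - 200/117) = (-151 + O)*(-200/117 + O))
-37685 - L(-134) = -37685 - (30200/117 + (-134)² - 17867/117*(-134)) = -37685 - (30200/117 + 17956 + 2394178/117) = -37685 - 1*1508410/39 = -37685 - 1508410/39 = -2978125/39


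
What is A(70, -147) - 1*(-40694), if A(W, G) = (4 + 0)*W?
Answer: 40974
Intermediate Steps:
A(W, G) = 4*W
A(70, -147) - 1*(-40694) = 4*70 - 1*(-40694) = 280 + 40694 = 40974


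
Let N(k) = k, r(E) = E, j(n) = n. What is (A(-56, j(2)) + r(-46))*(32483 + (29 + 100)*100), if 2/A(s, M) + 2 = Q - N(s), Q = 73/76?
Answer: -8713082170/4177 ≈ -2.0860e+6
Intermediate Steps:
Q = 73/76 (Q = 73*(1/76) = 73/76 ≈ 0.96053)
A(s, M) = 2/(-79/76 - s) (A(s, M) = 2/(-2 + (73/76 - s)) = 2/(-79/76 - s))
(A(-56, j(2)) + r(-46))*(32483 + (29 + 100)*100) = (-152/(79 + 76*(-56)) - 46)*(32483 + (29 + 100)*100) = (-152/(79 - 4256) - 46)*(32483 + 129*100) = (-152/(-4177) - 46)*(32483 + 12900) = (-152*(-1/4177) - 46)*45383 = (152/4177 - 46)*45383 = -191990/4177*45383 = -8713082170/4177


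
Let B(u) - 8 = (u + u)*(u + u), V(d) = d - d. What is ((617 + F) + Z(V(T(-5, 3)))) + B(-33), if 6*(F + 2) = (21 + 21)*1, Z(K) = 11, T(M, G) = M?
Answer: 4997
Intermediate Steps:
V(d) = 0
B(u) = 8 + 4*u² (B(u) = 8 + (u + u)*(u + u) = 8 + (2*u)*(2*u) = 8 + 4*u²)
F = 5 (F = -2 + ((21 + 21)*1)/6 = -2 + (42*1)/6 = -2 + (⅙)*42 = -2 + 7 = 5)
((617 + F) + Z(V(T(-5, 3)))) + B(-33) = ((617 + 5) + 11) + (8 + 4*(-33)²) = (622 + 11) + (8 + 4*1089) = 633 + (8 + 4356) = 633 + 4364 = 4997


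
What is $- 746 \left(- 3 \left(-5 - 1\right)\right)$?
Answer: $-13428$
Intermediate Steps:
$- 746 \left(- 3 \left(-5 - 1\right)\right) = - 746 \left(\left(-3\right) \left(-6\right)\right) = \left(-746\right) 18 = -13428$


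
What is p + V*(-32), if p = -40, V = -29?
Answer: 888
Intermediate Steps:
p + V*(-32) = -40 - 29*(-32) = -40 + 928 = 888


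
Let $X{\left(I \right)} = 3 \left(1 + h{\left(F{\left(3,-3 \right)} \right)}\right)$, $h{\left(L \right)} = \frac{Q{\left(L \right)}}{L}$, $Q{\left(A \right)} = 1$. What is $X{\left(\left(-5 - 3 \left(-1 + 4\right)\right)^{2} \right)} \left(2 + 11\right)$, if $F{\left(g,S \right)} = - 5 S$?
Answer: $\frac{208}{5} \approx 41.6$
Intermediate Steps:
$h{\left(L \right)} = \frac{1}{L}$ ($h{\left(L \right)} = 1 \frac{1}{L} = \frac{1}{L}$)
$X{\left(I \right)} = \frac{16}{5}$ ($X{\left(I \right)} = 3 \left(1 + \frac{1}{\left(-5\right) \left(-3\right)}\right) = 3 \left(1 + \frac{1}{15}\right) = 3 \cdot \frac{16}{15} = \frac{16}{5}$)
$X{\left(\left(-5 - 3 \left(-1 + 4\right)\right)^{2} \right)} \left(2 + 11\right) = \frac{16 \left(2 + 11\right)}{5} = \frac{16}{5} \cdot 13 = \frac{208}{5}$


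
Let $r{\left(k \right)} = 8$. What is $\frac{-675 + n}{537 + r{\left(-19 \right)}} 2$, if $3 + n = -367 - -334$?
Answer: $- \frac{1422}{545} \approx -2.6092$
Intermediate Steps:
$n = -36$ ($n = -3 - 33 = -36$)
$\frac{-675 + n}{537 + r{\left(-19 \right)}} 2 = \frac{-675 - 36}{537 + 8} \cdot 2 = - \frac{711}{545} \cdot 2 = \left(-711\right) \frac{1}{545} \cdot 2 = \left(- \frac{711}{545}\right) 2 = - \frac{1422}{545}$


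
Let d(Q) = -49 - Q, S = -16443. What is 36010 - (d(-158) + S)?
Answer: 52344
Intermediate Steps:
36010 - (d(-158) + S) = 36010 - ((-49 - 1*(-158)) - 16443) = 36010 - ((-49 + 158) - 16443) = 36010 - (109 - 16443) = 36010 - 1*(-16334) = 36010 + 16334 = 52344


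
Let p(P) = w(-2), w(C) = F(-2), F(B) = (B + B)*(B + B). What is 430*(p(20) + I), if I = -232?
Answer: -92880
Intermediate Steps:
F(B) = 4*B² (F(B) = (2*B)*(2*B) = 4*B²)
w(C) = 16 (w(C) = 4*(-2)² = 4*4 = 16)
p(P) = 16
430*(p(20) + I) = 430*(16 - 232) = 430*(-216) = -92880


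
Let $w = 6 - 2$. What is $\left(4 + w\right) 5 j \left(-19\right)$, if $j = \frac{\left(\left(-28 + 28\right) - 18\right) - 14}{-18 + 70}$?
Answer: $\frac{6080}{13} \approx 467.69$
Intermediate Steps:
$w = 4$ ($w = 6 - 2 = 4$)
$j = - \frac{8}{13}$ ($j = \frac{\left(0 - 18\right) - 14}{52} = \left(-18 - 14\right) \frac{1}{52} = \left(-32\right) \frac{1}{52} = - \frac{8}{13} \approx -0.61539$)
$\left(4 + w\right) 5 j \left(-19\right) = \left(4 + 4\right) 5 \left(- \frac{8}{13}\right) \left(-19\right) = 8 \cdot 5 \left(- \frac{8}{13}\right) \left(-19\right) = 40 \left(- \frac{8}{13}\right) \left(-19\right) = \left(- \frac{320}{13}\right) \left(-19\right) = \frac{6080}{13}$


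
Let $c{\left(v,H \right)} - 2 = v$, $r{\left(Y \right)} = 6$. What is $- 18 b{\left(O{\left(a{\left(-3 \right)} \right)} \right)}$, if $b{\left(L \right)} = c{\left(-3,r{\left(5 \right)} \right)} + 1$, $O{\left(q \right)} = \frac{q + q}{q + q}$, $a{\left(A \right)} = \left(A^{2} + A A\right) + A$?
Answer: $0$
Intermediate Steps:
$a{\left(A \right)} = A + 2 A^{2}$ ($a{\left(A \right)} = \left(A^{2} + A^{2}\right) + A = 2 A^{2} + A = A + 2 A^{2}$)
$c{\left(v,H \right)} = 2 + v$
$O{\left(q \right)} = 1$ ($O{\left(q \right)} = \frac{2 q}{2 q} = 2 q \frac{1}{2 q} = 1$)
$b{\left(L \right)} = 0$ ($b{\left(L \right)} = \left(2 - 3\right) + 1 = -1 + 1 = 0$)
$- 18 b{\left(O{\left(a{\left(-3 \right)} \right)} \right)} = \left(-18\right) 0 = 0$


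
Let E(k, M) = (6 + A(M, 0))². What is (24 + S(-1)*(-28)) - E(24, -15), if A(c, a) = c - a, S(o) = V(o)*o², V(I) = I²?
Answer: -85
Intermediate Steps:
S(o) = o⁴ (S(o) = o²*o² = o⁴)
E(k, M) = (6 + M)² (E(k, M) = (6 + (M - 1*0))² = (6 + (M + 0))² = (6 + M)²)
(24 + S(-1)*(-28)) - E(24, -15) = (24 + (-1)⁴*(-28)) - (6 - 15)² = (24 + 1*(-28)) - 1*(-9)² = (24 - 28) - 1*81 = -4 - 81 = -85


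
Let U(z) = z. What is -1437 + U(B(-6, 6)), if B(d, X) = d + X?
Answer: -1437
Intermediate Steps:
B(d, X) = X + d
-1437 + U(B(-6, 6)) = -1437 + (6 - 6) = -1437 + 0 = -1437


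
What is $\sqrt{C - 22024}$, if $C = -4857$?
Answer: $i \sqrt{26881} \approx 163.95 i$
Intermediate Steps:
$\sqrt{C - 22024} = \sqrt{-4857 - 22024} = \sqrt{-26881} = i \sqrt{26881}$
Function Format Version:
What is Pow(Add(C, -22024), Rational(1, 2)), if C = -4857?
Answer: Mul(I, Pow(26881, Rational(1, 2))) ≈ Mul(163.95, I)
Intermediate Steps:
Pow(Add(C, -22024), Rational(1, 2)) = Pow(Add(-4857, -22024), Rational(1, 2)) = Pow(-26881, Rational(1, 2)) = Mul(I, Pow(26881, Rational(1, 2)))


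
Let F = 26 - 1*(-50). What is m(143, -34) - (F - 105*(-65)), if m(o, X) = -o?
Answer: -7044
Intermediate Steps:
F = 76 (F = 26 + 50 = 76)
m(143, -34) - (F - 105*(-65)) = -1*143 - (76 - 105*(-65)) = -143 - (76 + 6825) = -143 - 1*6901 = -143 - 6901 = -7044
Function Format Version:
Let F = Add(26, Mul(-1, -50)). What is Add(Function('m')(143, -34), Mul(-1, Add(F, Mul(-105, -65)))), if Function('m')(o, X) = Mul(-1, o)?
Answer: -7044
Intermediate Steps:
F = 76 (F = Add(26, 50) = 76)
Add(Function('m')(143, -34), Mul(-1, Add(F, Mul(-105, -65)))) = Add(Mul(-1, 143), Mul(-1, Add(76, Mul(-105, -65)))) = Add(-143, Mul(-1, Add(76, 6825))) = Add(-143, Mul(-1, 6901)) = Add(-143, -6901) = -7044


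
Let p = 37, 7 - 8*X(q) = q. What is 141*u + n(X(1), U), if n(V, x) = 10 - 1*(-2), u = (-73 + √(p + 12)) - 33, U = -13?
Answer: -13947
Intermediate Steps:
X(q) = 7/8 - q/8
u = -99 (u = (-73 + √(37 + 12)) - 33 = (-73 + √49) - 33 = (-73 + 7) - 33 = -66 - 33 = -99)
n(V, x) = 12 (n(V, x) = 10 + 2 = 12)
141*u + n(X(1), U) = 141*(-99) + 12 = -13959 + 12 = -13947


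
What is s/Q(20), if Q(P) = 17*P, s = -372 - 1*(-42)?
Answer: -33/34 ≈ -0.97059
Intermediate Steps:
s = -330 (s = -372 + 42 = -330)
s/Q(20) = -330/(17*20) = -330/340 = -330*1/340 = -33/34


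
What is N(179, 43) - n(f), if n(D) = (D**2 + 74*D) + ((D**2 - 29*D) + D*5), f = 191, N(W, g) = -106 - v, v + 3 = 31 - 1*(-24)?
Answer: -82670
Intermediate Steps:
v = 52 (v = -3 + (31 - 1*(-24)) = -3 + (31 + 24) = -3 + 55 = 52)
N(W, g) = -158 (N(W, g) = -106 - 1*52 = -106 - 52 = -158)
n(D) = 2*D**2 + 50*D (n(D) = (D**2 + 74*D) + ((D**2 - 29*D) + 5*D) = (D**2 + 74*D) + (D**2 - 24*D) = 2*D**2 + 50*D)
N(179, 43) - n(f) = -158 - 2*191*(25 + 191) = -158 - 2*191*216 = -158 - 1*82512 = -158 - 82512 = -82670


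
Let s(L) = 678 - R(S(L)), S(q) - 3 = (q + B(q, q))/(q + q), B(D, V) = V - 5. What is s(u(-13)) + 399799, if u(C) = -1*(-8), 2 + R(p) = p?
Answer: 6407605/16 ≈ 4.0048e+5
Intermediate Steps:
B(D, V) = -5 + V
S(q) = 3 + (-5 + 2*q)/(2*q) (S(q) = 3 + (q + (-5 + q))/(q + q) = 3 + (-5 + 2*q)/((2*q)) = 3 + (-5 + 2*q)*(1/(2*q)) = 3 + (-5 + 2*q)/(2*q))
R(p) = -2 + p
u(C) = 8
s(L) = 676 + 5/(2*L) (s(L) = 678 - (-2 + (4 - 5/(2*L))) = 678 - (2 - 5/(2*L)) = 678 + (-2 + 5/(2*L)) = 676 + 5/(2*L))
s(u(-13)) + 399799 = (676 + (5/2)/8) + 399799 = (676 + (5/2)*(⅛)) + 399799 = (676 + 5/16) + 399799 = 10821/16 + 399799 = 6407605/16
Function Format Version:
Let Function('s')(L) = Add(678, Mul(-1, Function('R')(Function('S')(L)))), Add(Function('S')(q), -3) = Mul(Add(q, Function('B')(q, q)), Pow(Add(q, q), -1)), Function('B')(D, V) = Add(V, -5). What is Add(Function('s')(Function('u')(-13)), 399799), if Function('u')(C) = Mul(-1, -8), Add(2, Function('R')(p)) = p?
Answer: Rational(6407605, 16) ≈ 4.0048e+5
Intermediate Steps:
Function('B')(D, V) = Add(-5, V)
Function('S')(q) = Add(3, Mul(Rational(1, 2), Pow(q, -1), Add(-5, Mul(2, q)))) (Function('S')(q) = Add(3, Mul(Add(q, Add(-5, q)), Pow(Add(q, q), -1))) = Add(3, Mul(Add(-5, Mul(2, q)), Pow(Mul(2, q), -1))) = Add(3, Mul(Add(-5, Mul(2, q)), Mul(Rational(1, 2), Pow(q, -1)))) = Add(3, Mul(Rational(1, 2), Pow(q, -1), Add(-5, Mul(2, q)))))
Function('R')(p) = Add(-2, p)
Function('u')(C) = 8
Function('s')(L) = Add(676, Mul(Rational(5, 2), Pow(L, -1))) (Function('s')(L) = Add(678, Mul(-1, Add(-2, Add(4, Mul(Rational(-5, 2), Pow(L, -1)))))) = Add(678, Mul(-1, Add(2, Mul(Rational(-5, 2), Pow(L, -1))))) = Add(678, Add(-2, Mul(Rational(5, 2), Pow(L, -1)))) = Add(676, Mul(Rational(5, 2), Pow(L, -1))))
Add(Function('s')(Function('u')(-13)), 399799) = Add(Add(676, Mul(Rational(5, 2), Pow(8, -1))), 399799) = Add(Add(676, Mul(Rational(5, 2), Rational(1, 8))), 399799) = Add(Add(676, Rational(5, 16)), 399799) = Add(Rational(10821, 16), 399799) = Rational(6407605, 16)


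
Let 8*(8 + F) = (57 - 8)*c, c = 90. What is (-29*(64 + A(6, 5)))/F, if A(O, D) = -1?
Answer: -7308/2173 ≈ -3.3631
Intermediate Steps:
F = 2173/4 (F = -8 + ((57 - 8)*90)/8 = -8 + (49*90)/8 = -8 + (⅛)*4410 = -8 + 2205/4 = 2173/4 ≈ 543.25)
(-29*(64 + A(6, 5)))/F = (-29*(64 - 1))/(2173/4) = -29*63*(4/2173) = -1827*4/2173 = -7308/2173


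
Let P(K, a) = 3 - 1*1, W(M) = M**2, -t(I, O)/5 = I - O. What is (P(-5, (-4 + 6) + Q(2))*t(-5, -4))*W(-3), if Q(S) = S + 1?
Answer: 90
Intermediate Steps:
Q(S) = 1 + S
t(I, O) = -5*I + 5*O (t(I, O) = -5*(I - O) = -5*I + 5*O)
P(K, a) = 2 (P(K, a) = 3 - 1 = 2)
(P(-5, (-4 + 6) + Q(2))*t(-5, -4))*W(-3) = (2*(-5*(-5) + 5*(-4)))*(-3)**2 = (2*(25 - 20))*9 = (2*5)*9 = 10*9 = 90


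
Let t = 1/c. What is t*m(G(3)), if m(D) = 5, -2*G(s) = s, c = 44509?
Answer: 5/44509 ≈ 0.00011234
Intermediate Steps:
G(s) = -s/2
t = 1/44509 ≈ 2.2467e-5
t*m(G(3)) = (1/44509)*5 = 5/44509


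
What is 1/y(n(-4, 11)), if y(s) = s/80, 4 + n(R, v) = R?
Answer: -10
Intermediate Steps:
n(R, v) = -4 + R
y(s) = s/80 (y(s) = s*(1/80) = s/80)
1/y(n(-4, 11)) = 1/((-4 - 4)/80) = 1/((1/80)*(-8)) = 1/(-⅒) = -10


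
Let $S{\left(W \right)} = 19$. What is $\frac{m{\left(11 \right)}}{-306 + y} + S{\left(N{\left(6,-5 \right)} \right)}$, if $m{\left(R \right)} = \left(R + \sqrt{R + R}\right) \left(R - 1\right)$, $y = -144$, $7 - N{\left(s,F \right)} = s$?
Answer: $\frac{844}{45} - \frac{\sqrt{22}}{45} \approx 18.651$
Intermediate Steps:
$N{\left(s,F \right)} = 7 - s$
$m{\left(R \right)} = \left(-1 + R\right) \left(R + \sqrt{2} \sqrt{R}\right)$ ($m{\left(R \right)} = \left(R + \sqrt{2 R}\right) \left(-1 + R\right) = \left(R + \sqrt{2} \sqrt{R}\right) \left(-1 + R\right) = \left(-1 + R\right) \left(R + \sqrt{2} \sqrt{R}\right)$)
$\frac{m{\left(11 \right)}}{-306 + y} + S{\left(N{\left(6,-5 \right)} \right)} = \frac{11^{2} - 11 + \sqrt{2} \cdot 11^{\frac{3}{2}} - \sqrt{2} \sqrt{11}}{-306 - 144} + 19 = \frac{121 - 11 + \sqrt{2} \cdot 11 \sqrt{11} - \sqrt{22}}{-450} + 19 = \left(121 - 11 + 11 \sqrt{22} - \sqrt{22}\right) \left(- \frac{1}{450}\right) + 19 = \left(110 + 10 \sqrt{22}\right) \left(- \frac{1}{450}\right) + 19 = \left(- \frac{11}{45} - \frac{\sqrt{22}}{45}\right) + 19 = \frac{844}{45} - \frac{\sqrt{22}}{45}$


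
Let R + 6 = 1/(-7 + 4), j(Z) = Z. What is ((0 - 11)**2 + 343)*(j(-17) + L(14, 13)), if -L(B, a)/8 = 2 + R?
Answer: 24592/3 ≈ 8197.3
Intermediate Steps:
R = -19/3 (R = -6 + 1/(-7 + 4) = -6 + 1/(-3) = -6 - 1/3 = -19/3 ≈ -6.3333)
L(B, a) = 104/3 (L(B, a) = -8*(2 - 19/3) = -8*(-13/3) = 104/3)
((0 - 11)**2 + 343)*(j(-17) + L(14, 13)) = ((0 - 11)**2 + 343)*(-17 + 104/3) = ((-11)**2 + 343)*(53/3) = (121 + 343)*(53/3) = 464*(53/3) = 24592/3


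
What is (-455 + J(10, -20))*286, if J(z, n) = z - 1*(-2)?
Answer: -126698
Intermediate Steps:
J(z, n) = 2 + z (J(z, n) = z + 2 = 2 + z)
(-455 + J(10, -20))*286 = (-455 + (2 + 10))*286 = (-455 + 12)*286 = -443*286 = -126698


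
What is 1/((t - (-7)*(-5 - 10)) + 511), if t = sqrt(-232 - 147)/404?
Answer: 66265696/26903872955 - 404*I*sqrt(379)/26903872955 ≈ 0.0024631 - 2.9234e-7*I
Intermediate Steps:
t = I*sqrt(379)/404 (t = sqrt(-379)*(1/404) = (I*sqrt(379))*(1/404) = I*sqrt(379)/404 ≈ 0.048188*I)
1/((t - (-7)*(-5 - 10)) + 511) = 1/((I*sqrt(379)/404 - (-7)*(-5 - 10)) + 511) = 1/((I*sqrt(379)/404 - (-7)*(-15)) + 511) = 1/((I*sqrt(379)/404 - 1*105) + 511) = 1/((I*sqrt(379)/404 - 105) + 511) = 1/((-105 + I*sqrt(379)/404) + 511) = 1/(406 + I*sqrt(379)/404)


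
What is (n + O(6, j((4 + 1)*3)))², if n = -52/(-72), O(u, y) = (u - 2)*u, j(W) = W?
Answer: 198025/324 ≈ 611.19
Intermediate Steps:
O(u, y) = u*(-2 + u) (O(u, y) = (-2 + u)*u = u*(-2 + u))
n = 13/18 (n = -52*(-1/72) = 13/18 ≈ 0.72222)
(n + O(6, j((4 + 1)*3)))² = (13/18 + 6*(-2 + 6))² = (13/18 + 6*4)² = (13/18 + 24)² = (445/18)² = 198025/324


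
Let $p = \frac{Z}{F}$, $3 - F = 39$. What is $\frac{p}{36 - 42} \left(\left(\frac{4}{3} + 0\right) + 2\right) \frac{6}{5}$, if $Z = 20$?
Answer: $\frac{10}{27} \approx 0.37037$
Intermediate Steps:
$F = -36$ ($F = 3 - 39 = -36$)
$p = - \frac{5}{9}$ ($p = \frac{20}{-36} = 20 \left(- \frac{1}{36}\right) = - \frac{5}{9} \approx -0.55556$)
$\frac{p}{36 - 42} \left(\left(\frac{4}{3} + 0\right) + 2\right) \frac{6}{5} = \frac{1}{36 - 42} \left(- \frac{5}{9}\right) \left(\left(\frac{4}{3} + 0\right) + 2\right) \frac{6}{5} = \frac{1}{-6} \left(- \frac{5}{9}\right) \left(\left(4 \cdot \frac{1}{3} + 0\right) + 2\right) 6 \cdot \frac{1}{5} = \left(- \frac{1}{6}\right) \left(- \frac{5}{9}\right) \left(\left(\frac{4}{3} + 0\right) + 2\right) \frac{6}{5} = \frac{5 \left(\frac{4}{3} + 2\right) \frac{6}{5}}{54} = \frac{5 \cdot \frac{10}{3} \cdot \frac{6}{5}}{54} = \frac{5}{54} \cdot 4 = \frac{10}{27}$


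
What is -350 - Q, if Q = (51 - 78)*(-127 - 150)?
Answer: -7829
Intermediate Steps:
Q = 7479 (Q = -27*(-277) = 7479)
-350 - Q = -350 - 1*7479 = -350 - 7479 = -7829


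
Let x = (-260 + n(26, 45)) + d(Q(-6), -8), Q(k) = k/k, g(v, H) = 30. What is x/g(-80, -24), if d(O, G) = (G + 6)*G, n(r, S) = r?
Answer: -109/15 ≈ -7.2667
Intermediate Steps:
Q(k) = 1
d(O, G) = G*(6 + G) (d(O, G) = (6 + G)*G = G*(6 + G))
x = -218 (x = (-260 + 26) - 8*(6 - 8) = -234 - 8*(-2) = -234 + 16 = -218)
x/g(-80, -24) = -218/30 = -218*1/30 = -109/15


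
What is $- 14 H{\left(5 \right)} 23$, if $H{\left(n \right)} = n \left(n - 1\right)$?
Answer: $-6440$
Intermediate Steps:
$H{\left(n \right)} = n \left(-1 + n\right)$
$- 14 H{\left(5 \right)} 23 = - 14 \cdot 5 \left(-1 + 5\right) 23 = - 14 \cdot 5 \cdot 4 \cdot 23 = \left(-14\right) 20 \cdot 23 = \left(-280\right) 23 = -6440$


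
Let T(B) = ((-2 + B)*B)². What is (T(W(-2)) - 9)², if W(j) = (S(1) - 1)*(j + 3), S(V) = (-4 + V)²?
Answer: 5267025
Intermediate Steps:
W(j) = 24 + 8*j (W(j) = ((-4 + 1)² - 1)*(j + 3) = ((-3)² - 1)*(3 + j) = (9 - 1)*(3 + j) = 8*(3 + j) = 24 + 8*j)
T(B) = B²*(-2 + B)² (T(B) = (B*(-2 + B))² = B²*(-2 + B)²)
(T(W(-2)) - 9)² = ((24 + 8*(-2))²*(-2 + (24 + 8*(-2)))² - 9)² = ((24 - 16)²*(-2 + (24 - 16))² - 9)² = (8²*(-2 + 8)² - 9)² = (64*6² - 9)² = (64*36 - 9)² = (2304 - 9)² = 2295² = 5267025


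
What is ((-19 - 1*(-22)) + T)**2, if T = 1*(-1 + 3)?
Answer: 25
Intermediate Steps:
T = 2 (T = 1*2 = 2)
((-19 - 1*(-22)) + T)**2 = ((-19 - 1*(-22)) + 2)**2 = ((-19 + 22) + 2)**2 = (3 + 2)**2 = 5**2 = 25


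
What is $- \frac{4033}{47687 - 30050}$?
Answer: $- \frac{4033}{17637} \approx -0.22867$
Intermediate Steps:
$- \frac{4033}{47687 - 30050} = - \frac{4033}{17637}$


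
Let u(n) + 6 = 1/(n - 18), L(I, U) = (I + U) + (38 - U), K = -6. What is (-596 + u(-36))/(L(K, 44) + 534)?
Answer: -32509/30564 ≈ -1.0636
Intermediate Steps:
L(I, U) = 38 + I
u(n) = -6 + 1/(-18 + n) (u(n) = -6 + 1/(n - 18) = -6 + 1/(-18 + n))
(-596 + u(-36))/(L(K, 44) + 534) = (-596 + (109 - 6*(-36))/(-18 - 36))/((38 - 6) + 534) = (-596 + (109 + 216)/(-54))/(32 + 534) = (-596 - 1/54*325)/566 = (-596 - 325/54)*(1/566) = -32509/54*1/566 = -32509/30564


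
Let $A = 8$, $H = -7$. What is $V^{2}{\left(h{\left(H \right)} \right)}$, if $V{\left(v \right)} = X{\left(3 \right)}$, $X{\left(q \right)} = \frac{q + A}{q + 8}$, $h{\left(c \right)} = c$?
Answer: $1$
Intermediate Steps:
$X{\left(q \right)} = 1$ ($X{\left(q \right)} = \frac{q + 8}{q + 8} = \frac{8 + q}{8 + q} = 1$)
$V{\left(v \right)} = 1$
$V^{2}{\left(h{\left(H \right)} \right)} = 1^{2} = 1$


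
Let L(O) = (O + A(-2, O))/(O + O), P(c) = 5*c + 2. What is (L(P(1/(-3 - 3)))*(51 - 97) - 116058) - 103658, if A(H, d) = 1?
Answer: -1538311/7 ≈ -2.1976e+5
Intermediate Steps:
P(c) = 2 + 5*c
L(O) = (1 + O)/(2*O) (L(O) = (O + 1)/(O + O) = (1 + O)/((2*O)) = (1 + O)*(1/(2*O)) = (1 + O)/(2*O))
(L(P(1/(-3 - 3)))*(51 - 97) - 116058) - 103658 = (((1 + (2 + 5/(-3 - 3)))/(2*(2 + 5/(-3 - 3))))*(51 - 97) - 116058) - 103658 = (((1 + (2 + 5/(-6)))/(2*(2 + 5/(-6))))*(-46) - 116058) - 103658 = (((1 + (2 + 5*(-1/6)))/(2*(2 + 5*(-1/6))))*(-46) - 116058) - 103658 = (((1 + (2 - 5/6))/(2*(2 - 5/6)))*(-46) - 116058) - 103658 = (((1 + 7/6)/(2*(7/6)))*(-46) - 116058) - 103658 = (((1/2)*(6/7)*(13/6))*(-46) - 116058) - 103658 = ((13/14)*(-46) - 116058) - 103658 = (-299/7 - 116058) - 103658 = -812705/7 - 103658 = -1538311/7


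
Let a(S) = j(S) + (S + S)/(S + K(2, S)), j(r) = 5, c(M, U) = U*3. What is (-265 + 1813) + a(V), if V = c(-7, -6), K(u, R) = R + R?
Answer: 4661/3 ≈ 1553.7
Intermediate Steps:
K(u, R) = 2*R
c(M, U) = 3*U
V = -18 (V = 3*(-6) = -18)
a(S) = 17/3 (a(S) = 5 + (S + S)/(S + 2*S) = 5 + (2*S)/((3*S)) = 5 + (2*S)*(1/(3*S)) = 5 + ⅔ = 17/3)
(-265 + 1813) + a(V) = (-265 + 1813) + 17/3 = 1548 + 17/3 = 4661/3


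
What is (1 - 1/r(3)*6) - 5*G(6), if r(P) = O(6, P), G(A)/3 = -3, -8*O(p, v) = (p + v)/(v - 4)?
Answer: 122/3 ≈ 40.667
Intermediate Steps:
O(p, v) = -(p + v)/(8*(-4 + v)) (O(p, v) = -(p + v)/(8*(v - 4)) = -(p + v)/(8*(-4 + v)))
G(A) = -9 (G(A) = 3*(-3) = -9)
r(P) = (-6 - P)/(8*(-4 + P)) (r(P) = (-1*6 - P)/(8*(-4 + P)) = (-6 - P)/(8*(-4 + P)))
(1 - 1/r(3)*6) - 5*G(6) = (1 - 1/((-6 - 1*3)/(8*(-4 + 3)))*6) - 5*(-9) = (1 - 1/((⅛)*(-6 - 3)/(-1))*6) + 45 = (1 - 1/((⅛)*(-1)*(-9))*6) + 45 = (1 - 1/9/8*6) + 45 = (1 - 1*8/9*6) + 45 = (1 - 8/9*6) + 45 = (1 - 16/3) + 45 = -13/3 + 45 = 122/3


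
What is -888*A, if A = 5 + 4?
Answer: -7992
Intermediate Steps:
A = 9
-888*A = -888*9 = -7992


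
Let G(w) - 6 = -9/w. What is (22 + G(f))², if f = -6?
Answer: 3481/4 ≈ 870.25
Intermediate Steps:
G(w) = 6 - 9/w
(22 + G(f))² = (22 + (6 - 9/(-6)))² = (22 + (6 - 9*(-⅙)))² = (22 + (6 + 3/2))² = (22 + 15/2)² = (59/2)² = 3481/4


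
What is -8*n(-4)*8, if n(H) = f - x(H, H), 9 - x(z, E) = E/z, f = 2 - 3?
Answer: 576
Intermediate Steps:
f = -1
x(z, E) = 9 - E/z
n(H) = -9 (n(H) = -1 - (9 - H/H) = -1 - (9 - 1) = -1 - 1*8 = -1 - 8 = -9)
-8*n(-4)*8 = -8*(-9)*8 = 72*8 = 576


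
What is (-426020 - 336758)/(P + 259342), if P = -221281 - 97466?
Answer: 762778/59405 ≈ 12.840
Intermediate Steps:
P = -318747
(-426020 - 336758)/(P + 259342) = (-426020 - 336758)/(-318747 + 259342) = -762778/(-59405) = -762778*(-1/59405) = 762778/59405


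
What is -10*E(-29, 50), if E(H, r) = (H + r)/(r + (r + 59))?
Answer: -70/53 ≈ -1.3208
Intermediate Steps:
E(H, r) = (H + r)/(59 + 2*r) (E(H, r) = (H + r)/(r + (59 + r)) = (H + r)/(59 + 2*r))
-10*E(-29, 50) = -10*(-29 + 50)/(59 + 2*50) = -10*21/(59 + 100) = -10*21/159 = -10*7/53 = -70/53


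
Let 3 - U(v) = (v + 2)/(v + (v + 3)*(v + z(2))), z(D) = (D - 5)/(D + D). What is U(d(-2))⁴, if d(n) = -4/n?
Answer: 47458321/1185921 ≈ 40.018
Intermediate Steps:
z(D) = (-5 + D)/(2*D) (z(D) = (-5 + D)/((2*D)) = (-5 + D)*(1/(2*D)) = (-5 + D)/(2*D))
U(v) = 3 - (2 + v)/(v + (3 + v)*(-¾ + v)) (U(v) = 3 - (v + 2)/(v + (v + 3)*(v + (½)*(-5 + 2)/2)) = 3 - (2 + v)/(v + (3 + v)*(v + (½)*(½)*(-3))) = 3 - (2 + v)/(v + (3 + v)*(v - ¾)) = 3 - (2 + v)/(v + (3 + v)*(-¾ + v)))
U(d(-2))⁴ = ((-35 + 12*(-4/(-2))² + 35*(-4/(-2)))/(-9 + 4*(-4/(-2))² + 13*(-4/(-2))))⁴ = ((-35 + 12*(-4*(-½))² + 35*(-4*(-½)))/(-9 + 4*(-4*(-½))² + 13*(-4*(-½))))⁴ = ((-35 + 12*2² + 35*2)/(-9 + 4*2² + 13*2))⁴ = ((-35 + 12*4 + 70)/(-9 + 4*4 + 26))⁴ = ((-35 + 48 + 70)/(-9 + 16 + 26))⁴ = (83/33)⁴ = 47458321/1185921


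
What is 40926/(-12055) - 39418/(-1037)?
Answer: 432743728/12501035 ≈ 34.617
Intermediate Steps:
40926/(-12055) - 39418/(-1037) = 40926*(-1/12055) - 39418*(-1/1037) = -40926/12055 + 39418/1037 = 432743728/12501035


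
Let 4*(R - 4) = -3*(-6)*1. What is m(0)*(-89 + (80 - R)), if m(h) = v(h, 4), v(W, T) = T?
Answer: -70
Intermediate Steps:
m(h) = 4
R = 17/2 (R = 4 + (-3*(-6)*1)/4 = 4 + (18*1)/4 = 4 + (¼)*18 = 4 + 9/2 = 17/2 ≈ 8.5000)
m(0)*(-89 + (80 - R)) = 4*(-89 + (80 - 1*17/2)) = 4*(-89 + (80 - 17/2)) = 4*(-89 + 143/2) = 4*(-35/2) = -70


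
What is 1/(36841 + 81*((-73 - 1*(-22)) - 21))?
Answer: 1/31009 ≈ 3.2249e-5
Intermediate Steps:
1/(36841 + 81*((-73 - 1*(-22)) - 21)) = 1/(36841 + 81*((-73 + 22) - 21)) = 1/(36841 + 81*(-51 - 21)) = 1/(36841 + 81*(-72)) = 1/(36841 - 5832) = 1/31009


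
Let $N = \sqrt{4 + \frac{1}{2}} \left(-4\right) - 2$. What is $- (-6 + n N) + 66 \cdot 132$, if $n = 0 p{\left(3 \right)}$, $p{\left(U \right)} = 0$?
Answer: $8718$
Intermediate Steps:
$N = -2 - 6 \sqrt{2}$ ($N = \sqrt{4 + \frac{1}{2}} \left(-4\right) - 2 = \sqrt{\frac{9}{2}} \left(-4\right) - 2 = \frac{3 \sqrt{2}}{2} \left(-4\right) - 2 = - 6 \sqrt{2} - 2 = -2 - 6 \sqrt{2} \approx -10.485$)
$n = 0$ ($n = 0 \cdot 0 = 0$)
$- (-6 + n N) + 66 \cdot 132 = - (-6 + 0 \left(-2 - 6 \sqrt{2}\right)) + 66 \cdot 132 = - (-6 + 0) + 8712 = \left(-1\right) \left(-6\right) + 8712 = 6 + 8712 = 8718$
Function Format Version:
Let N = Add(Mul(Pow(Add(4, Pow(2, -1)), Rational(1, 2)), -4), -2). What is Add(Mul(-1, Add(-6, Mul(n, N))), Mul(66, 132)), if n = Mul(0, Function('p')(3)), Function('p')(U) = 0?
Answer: 8718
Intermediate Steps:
N = Add(-2, Mul(-6, Pow(2, Rational(1, 2)))) (N = Add(Mul(Pow(Add(4, Rational(1, 2)), Rational(1, 2)), -4), -2) = Add(Mul(Pow(Rational(9, 2), Rational(1, 2)), -4), -2) = Add(Mul(Mul(Rational(3, 2), Pow(2, Rational(1, 2))), -4), -2) = Add(Mul(-6, Pow(2, Rational(1, 2))), -2) = Add(-2, Mul(-6, Pow(2, Rational(1, 2)))) ≈ -10.485)
n = 0 (n = Mul(0, 0) = 0)
Add(Mul(-1, Add(-6, Mul(n, N))), Mul(66, 132)) = Add(Mul(-1, Add(-6, Mul(0, Add(-2, Mul(-6, Pow(2, Rational(1, 2))))))), Mul(66, 132)) = Add(Mul(-1, Add(-6, 0)), 8712) = Add(Mul(-1, -6), 8712) = Add(6, 8712) = 8718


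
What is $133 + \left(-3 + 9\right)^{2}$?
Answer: $169$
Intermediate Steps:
$133 + \left(-3 + 9\right)^{2} = 133 + 6^{2} = 133 + 36 = 169$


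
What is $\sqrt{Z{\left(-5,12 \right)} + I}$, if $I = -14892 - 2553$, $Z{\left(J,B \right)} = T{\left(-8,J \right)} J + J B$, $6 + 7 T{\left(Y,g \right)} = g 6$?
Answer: $\frac{3 i \sqrt{95165}}{7} \approx 132.21 i$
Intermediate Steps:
$T{\left(Y,g \right)} = - \frac{6}{7} + \frac{6 g}{7}$ ($T{\left(Y,g \right)} = - \frac{6}{7} + \frac{g 6}{7} = - \frac{6}{7} + \frac{6 g}{7}$)
$Z{\left(J,B \right)} = B J + J \left(- \frac{6}{7} + \frac{6 J}{7}\right)$ ($Z{\left(J,B \right)} = \left(- \frac{6}{7} + \frac{6 J}{7}\right) J + J B = J \left(- \frac{6}{7} + \frac{6 J}{7}\right) + B J = B J + J \left(- \frac{6}{7} + \frac{6 J}{7}\right)$)
$I = -17445$
$\sqrt{Z{\left(-5,12 \right)} + I} = \sqrt{\frac{1}{7} \left(-5\right) \left(-6 + 6 \left(-5\right) + 7 \cdot 12\right) - 17445} = \sqrt{\frac{1}{7} \left(-5\right) \left(-6 - 30 + 84\right) - 17445} = \sqrt{\frac{1}{7} \left(-5\right) 48 - 17445} = \sqrt{- \frac{240}{7} - 17445} = \sqrt{- \frac{122355}{7}} = \frac{3 i \sqrt{95165}}{7}$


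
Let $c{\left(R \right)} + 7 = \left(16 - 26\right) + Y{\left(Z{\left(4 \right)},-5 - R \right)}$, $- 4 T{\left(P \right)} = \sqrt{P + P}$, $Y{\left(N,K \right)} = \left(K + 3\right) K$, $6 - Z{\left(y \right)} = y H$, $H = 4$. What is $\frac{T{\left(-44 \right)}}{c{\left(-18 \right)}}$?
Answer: $- \frac{i \sqrt{22}}{382} \approx - 0.012279 i$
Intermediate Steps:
$Z{\left(y \right)} = 6 - 4 y$ ($Z{\left(y \right)} = 6 - y 4 = 6 - 4 y$)
$Y{\left(N,K \right)} = K \left(3 + K\right)$ ($Y{\left(N,K \right)} = \left(3 + K\right) K = K \left(3 + K\right)$)
$T{\left(P \right)} = - \frac{\sqrt{2} \sqrt{P}}{4}$ ($T{\left(P \right)} = - \frac{\sqrt{P + P}}{4} = - \frac{\sqrt{2 P}}{4} = - \frac{\sqrt{2} \sqrt{P}}{4}$)
$c{\left(R \right)} = -17 + \left(-5 - R\right) \left(-2 - R\right)$ ($c{\left(R \right)} = -7 + \left(\left(16 - 26\right) + \left(-5 - R\right) \left(3 - \left(5 + R\right)\right)\right) = -7 + \left(-10 + \left(-5 - R\right) \left(-2 - R\right)\right) = -17 + \left(-5 - R\right) \left(-2 - R\right)$)
$\frac{T{\left(-44 \right)}}{c{\left(-18 \right)}} = \frac{\left(- \frac{1}{4}\right) \sqrt{2} \sqrt{-44}}{-17 + \left(2 - 18\right) \left(5 - 18\right)} = \frac{\left(- \frac{1}{4}\right) \sqrt{2} \cdot 2 i \sqrt{11}}{-17 - -208} = \frac{\left(- \frac{1}{2}\right) i \sqrt{22}}{-17 + 208} = \frac{\left(- \frac{1}{2}\right) i \sqrt{22}}{191} = - \frac{i \sqrt{22}}{2} \cdot \frac{1}{191} = - \frac{i \sqrt{22}}{382}$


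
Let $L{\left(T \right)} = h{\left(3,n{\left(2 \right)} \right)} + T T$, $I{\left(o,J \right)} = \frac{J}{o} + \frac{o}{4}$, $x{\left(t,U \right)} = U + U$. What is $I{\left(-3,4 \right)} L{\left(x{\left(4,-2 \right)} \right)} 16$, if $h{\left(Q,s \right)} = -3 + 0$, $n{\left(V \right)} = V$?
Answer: $- \frac{1300}{3} \approx -433.33$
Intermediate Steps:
$x{\left(t,U \right)} = 2 U$
$h{\left(Q,s \right)} = -3$
$I{\left(o,J \right)} = \frac{o}{4} + \frac{J}{o}$ ($I{\left(o,J \right)} = \frac{J}{o} + o \frac{1}{4} = \frac{J}{o} + \frac{o}{4} = \frac{o}{4} + \frac{J}{o}$)
$L{\left(T \right)} = -3 + T^{2}$ ($L{\left(T \right)} = -3 + T T = -3 + T^{2}$)
$I{\left(-3,4 \right)} L{\left(x{\left(4,-2 \right)} \right)} 16 = \left(\frac{1}{4} \left(-3\right) + \frac{4}{-3}\right) \left(-3 + \left(2 \left(-2\right)\right)^{2}\right) 16 = \left(- \frac{3}{4} + 4 \left(- \frac{1}{3}\right)\right) \left(-3 + \left(-4\right)^{2}\right) 16 = \left(- \frac{3}{4} - \frac{4}{3}\right) \left(-3 + 16\right) 16 = \left(- \frac{25}{12}\right) 13 \cdot 16 = \left(- \frac{325}{12}\right) 16 = - \frac{1300}{3}$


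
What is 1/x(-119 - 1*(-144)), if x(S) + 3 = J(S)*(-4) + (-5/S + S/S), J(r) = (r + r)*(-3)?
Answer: 5/2989 ≈ 0.0016728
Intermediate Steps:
J(r) = -6*r (J(r) = (2*r)*(-3) = -6*r)
x(S) = -2 - 5/S + 24*S (x(S) = -3 + (-6*S*(-4) + (-5/S + S/S)) = -3 + (24*S + (-5/S + 1)) = -3 + (24*S + (1 - 5/S)) = -3 + (1 - 5/S + 24*S) = -2 - 5/S + 24*S)
1/x(-119 - 1*(-144)) = 1/(-2 - 5/(-119 - 1*(-144)) + 24*(-119 - 1*(-144))) = 1/(-2 - 5/(-119 + 144) + 24*(-119 + 144)) = 1/(-2 - 5/25 + 24*25) = 1/(-2 - 5*1/25 + 600) = 1/(-2 - 1/5 + 600) = 1/(2989/5) = 5/2989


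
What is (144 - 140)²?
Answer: 16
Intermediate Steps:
(144 - 140)² = 4² = 16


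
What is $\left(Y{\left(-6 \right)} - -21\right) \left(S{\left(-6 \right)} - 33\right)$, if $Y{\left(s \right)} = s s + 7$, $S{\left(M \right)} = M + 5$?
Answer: $-2176$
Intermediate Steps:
$S{\left(M \right)} = 5 + M$
$Y{\left(s \right)} = 7 + s^{2}$ ($Y{\left(s \right)} = s^{2} + 7 = 7 + s^{2}$)
$\left(Y{\left(-6 \right)} - -21\right) \left(S{\left(-6 \right)} - 33\right) = \left(\left(7 + \left(-6\right)^{2}\right) - -21\right) \left(\left(5 - 6\right) - 33\right) = \left(\left(7 + 36\right) + 21\right) \left(-1 - 33\right) = \left(43 + 21\right) \left(-34\right) = 64 \left(-34\right) = -2176$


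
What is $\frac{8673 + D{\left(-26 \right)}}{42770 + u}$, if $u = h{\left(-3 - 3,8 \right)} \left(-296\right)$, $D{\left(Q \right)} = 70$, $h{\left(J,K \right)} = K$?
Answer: $\frac{8743}{40402} \approx 0.2164$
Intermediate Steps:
$u = -2368$ ($u = 8 \left(-296\right) = -2368$)
$\frac{8673 + D{\left(-26 \right)}}{42770 + u} = \frac{8673 + 70}{42770 - 2368} = \frac{8743}{40402}$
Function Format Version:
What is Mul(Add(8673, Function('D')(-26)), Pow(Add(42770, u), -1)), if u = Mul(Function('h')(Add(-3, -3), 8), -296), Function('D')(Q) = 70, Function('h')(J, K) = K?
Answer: Rational(8743, 40402) ≈ 0.21640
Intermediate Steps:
u = -2368 (u = Mul(8, -296) = -2368)
Mul(Add(8673, Function('D')(-26)), Pow(Add(42770, u), -1)) = Mul(Add(8673, 70), Pow(Add(42770, -2368), -1)) = Mul(8743, Pow(40402, -1)) = Mul(8743, Rational(1, 40402)) = Rational(8743, 40402)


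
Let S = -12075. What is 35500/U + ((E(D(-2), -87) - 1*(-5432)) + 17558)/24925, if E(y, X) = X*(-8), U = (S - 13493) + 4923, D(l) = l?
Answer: -79168006/102915325 ≈ -0.76925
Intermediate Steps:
U = -20645 (U = (-12075 - 13493) + 4923 = -25568 + 4923 = -20645)
E(y, X) = -8*X
35500/U + ((E(D(-2), -87) - 1*(-5432)) + 17558)/24925 = 35500/(-20645) + ((-8*(-87) - 1*(-5432)) + 17558)/24925 = 35500*(-1/20645) + ((696 + 5432) + 17558)*(1/24925) = -7100/4129 + (6128 + 17558)*(1/24925) = -7100/4129 + 23686*(1/24925) = -7100/4129 + 23686/24925 = -79168006/102915325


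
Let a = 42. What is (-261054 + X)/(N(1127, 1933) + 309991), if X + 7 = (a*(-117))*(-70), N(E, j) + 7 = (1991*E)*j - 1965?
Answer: 82919/4337683600 ≈ 1.9116e-5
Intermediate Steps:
N(E, j) = -1972 + 1991*E*j (N(E, j) = -7 + ((1991*E)*j - 1965) = -7 + (1991*E*j - 1965) = -7 + (-1965 + 1991*E*j) = -1972 + 1991*E*j)
X = 343973 (X = -7 + (42*(-117))*(-70) = -7 - 4914*(-70) = -7 + 343980 = 343973)
(-261054 + X)/(N(1127, 1933) + 309991) = (-261054 + 343973)/((-1972 + 1991*1127*1933) + 309991) = 82919/((-1972 + 4337375581) + 309991) = 82919/(4337373609 + 309991) = 82919/4337683600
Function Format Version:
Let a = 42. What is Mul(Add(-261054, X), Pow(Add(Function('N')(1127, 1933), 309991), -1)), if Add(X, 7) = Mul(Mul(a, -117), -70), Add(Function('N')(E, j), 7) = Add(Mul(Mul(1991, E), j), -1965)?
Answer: Rational(82919, 4337683600) ≈ 1.9116e-5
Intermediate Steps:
Function('N')(E, j) = Add(-1972, Mul(1991, E, j)) (Function('N')(E, j) = Add(-7, Add(Mul(Mul(1991, E), j), -1965)) = Add(-7, Add(Mul(1991, E, j), -1965)) = Add(-7, Add(-1965, Mul(1991, E, j))) = Add(-1972, Mul(1991, E, j)))
X = 343973 (X = Add(-7, Mul(Mul(42, -117), -70)) = Add(-7, Mul(-4914, -70)) = Add(-7, 343980) = 343973)
Mul(Add(-261054, X), Pow(Add(Function('N')(1127, 1933), 309991), -1)) = Mul(Add(-261054, 343973), Pow(Add(Add(-1972, Mul(1991, 1127, 1933)), 309991), -1)) = Mul(82919, Pow(Add(Add(-1972, 4337375581), 309991), -1)) = Mul(82919, Pow(Add(4337373609, 309991), -1)) = Mul(82919, Pow(4337683600, -1)) = Mul(82919, Rational(1, 4337683600)) = Rational(82919, 4337683600)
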